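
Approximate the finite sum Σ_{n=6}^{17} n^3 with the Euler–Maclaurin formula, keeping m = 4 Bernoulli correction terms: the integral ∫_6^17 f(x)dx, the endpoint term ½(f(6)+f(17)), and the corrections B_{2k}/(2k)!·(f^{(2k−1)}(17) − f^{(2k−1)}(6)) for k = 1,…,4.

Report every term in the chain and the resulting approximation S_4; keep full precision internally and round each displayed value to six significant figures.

S_4 ≈ 23184.0

The integral term ∫_6^17 x^3 dx = 20556.2.
½[f(6) + f(17)] = ½[216.000 + 4913.00] = 2564.50.
So far: 23120.8.
k=1: B_{2}/(2)! × [f^{(1)}(17) − f^{(1)}(6)] = 1/12 × (867.000 − 108.000) = 63.2500.
After k=1: 23184.0.
k=2: B_{4}/(4)! × [f^{(3)}(17) − f^{(3)}(6)] = −1/720 × (6.00000 − 6.00000) = 0.00000.
After k=2: 23184.0.
k=3: B_{6}/(6)! × [f^{(5)}(17) − f^{(5)}(6)] = 1/30240 × (0.00000 − 0.00000) = 0.00000.
After k=3: 23184.0.
k=4: B_{8}/(8)! × [f^{(7)}(17) − f^{(7)}(6)] = −1/1209600 × (0.00000 − 0.00000) = 0.00000.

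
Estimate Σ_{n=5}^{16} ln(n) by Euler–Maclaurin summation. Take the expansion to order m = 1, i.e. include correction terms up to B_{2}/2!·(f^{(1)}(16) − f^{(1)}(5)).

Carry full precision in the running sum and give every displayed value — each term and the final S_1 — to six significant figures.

∫_5^16 ln(x) dx evaluates to 25.3142.
½[f(5) + f(16)] = ½[1.60944 + 2.77259] = 2.19101.
So far: 27.5052.
Correction k=1: B_{2}/2! · (f^{(1)}(16) − f^{(1)}(5)) = 1/12 · (0.0625000 − 0.200000) = -0.0114583.

S_1 ≈ 27.4938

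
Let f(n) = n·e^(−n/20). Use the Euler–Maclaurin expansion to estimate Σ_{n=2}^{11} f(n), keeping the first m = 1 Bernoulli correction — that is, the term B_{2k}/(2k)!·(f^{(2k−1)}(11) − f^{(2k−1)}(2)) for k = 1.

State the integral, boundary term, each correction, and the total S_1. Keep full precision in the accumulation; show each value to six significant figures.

S_1 ≈ 44.4514

The integral term ∫_2^11 x·e^(−x/20) dx = 40.4196.
½[f(2) + f(11)] = ½[1.80967 + 6.34645] = 4.07806.
So far: 44.4976.
k=1: B_{2}/(2)! × [f^{(1)}(11) − f^{(1)}(2)] = 1/12 × (0.259627 − 0.814354) = -0.0462272.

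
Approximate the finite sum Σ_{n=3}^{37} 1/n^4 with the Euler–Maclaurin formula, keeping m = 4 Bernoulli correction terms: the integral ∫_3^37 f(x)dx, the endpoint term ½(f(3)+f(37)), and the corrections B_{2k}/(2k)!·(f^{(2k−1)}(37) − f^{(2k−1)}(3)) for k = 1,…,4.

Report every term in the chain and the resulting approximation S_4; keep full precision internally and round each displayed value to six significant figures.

Integral: ∫_3^37 1/x^4 dx = 0.0123391.
½[f(3) + f(37)] = ½[0.0123457 + 5.33572e-07] = 0.00617311.
Integral + boundary = 0.0185122.
k=1: B_{2}/(2)! × [f^{(1)}(37) − f^{(1)}(3)] = 1/12 × (-5.76835e-08 − (-0.0164609)) = 0.00137174.
Running total after k=1: 0.0198839.
k=2: B_{4}/(4)! × [f^{(3)}(37) − f^{(3)}(3)] = −1/720 × (-1.26406e-09 − (-0.0548697)) = -7.62079e-05.
Running total after k=2: 0.0198077.
k=3: B_{6}/(6)! × [f^{(5)}(37) − f^{(5)}(3)] = 1/30240 × (-5.17075e-11 − (-0.341411)) = 1.12901e-05.
Running total after k=3: 0.0198190.
k=4: B_{8}/(8)! × [f^{(7)}(37) − f^{(7)}(3)] = −1/1209600 × (-3.39933e-12 − (-3.41411)) = -2.82251e-06.

S_4 ≈ 0.0198162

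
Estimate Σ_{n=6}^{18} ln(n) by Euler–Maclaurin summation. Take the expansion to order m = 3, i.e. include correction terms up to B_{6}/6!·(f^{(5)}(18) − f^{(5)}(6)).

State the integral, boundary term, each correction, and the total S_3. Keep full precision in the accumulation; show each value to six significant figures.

Integral: ∫_6^18 ln(x) dx = 29.2761.
½[f(6) + f(18)] = ½[1.79176 + 2.89037] = 2.34107.
So far: 31.6172.
Order-1 term: 1/12 · (0.0555556 − 0.166667) = -0.00925926.
After k=1: 31.6079.
Order-2 term: −1/720 · (0.000342936 − 0.00925926) = 1.23838e-05.
After k=2: 31.6080.
Order-3 term: 1/30240 · (1.27013e-05 − 0.00308642) = -1.01644e-07.

S_3 ≈ 31.6080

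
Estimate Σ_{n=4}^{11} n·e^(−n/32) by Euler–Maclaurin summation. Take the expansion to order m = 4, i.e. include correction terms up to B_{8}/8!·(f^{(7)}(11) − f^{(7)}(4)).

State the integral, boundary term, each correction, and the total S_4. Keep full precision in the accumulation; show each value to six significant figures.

∫_4^11 x·e^(−x/32) dx evaluates to 40.9063.
½[f(4) + f(11)] = ½[3.52999 + 7.80017] = 5.66508.
Running total after boundary: 46.5714.
Correction k=1: B_{2}/2! · (f^{(1)}(11) − f^{(1)}(4)) = 1/12 · (0.465351 − 0.772185) = -0.0255695.
After k=1: 46.5458.
Correction k=2: B_{4}/4! · (f^{(3)}(11) − f^{(3)}(4)) = −1/720 · (0.00183942 − 0.00247771) = 8.86522e-07.
After k=2: 46.5458.
Correction k=3: B_{6}/6! · (f^{(5)}(11) − f^{(5)}(4)) = 1/30240 · (3.14882e-06 − 4.10287e-06) = -3.15494e-11.
After k=3: 46.5458.
Correction k=4: B_{8}/8! · (f^{(7)}(11) − f^{(7)}(4)) = −1/1209600 · (4.39583e-09 − 5.65049e-09) = 1.03725e-15.

S_4 ≈ 46.5458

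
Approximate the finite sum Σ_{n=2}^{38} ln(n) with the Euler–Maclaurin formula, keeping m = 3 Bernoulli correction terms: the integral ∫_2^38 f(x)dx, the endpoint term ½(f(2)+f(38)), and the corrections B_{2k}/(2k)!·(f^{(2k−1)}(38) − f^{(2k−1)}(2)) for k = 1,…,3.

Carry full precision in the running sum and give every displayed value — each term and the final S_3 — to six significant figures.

S_3 ≈ 102.968

∫_2^38 ln(x) dx evaluates to 100.842.
½[f(2) + f(38)] = ½[0.693147 + 3.63759] = 2.16537.
Integral + boundary = 103.007.
k=1: B_{2}/(2)! × [f^{(1)}(38) − f^{(1)}(2)] = 1/12 × (0.0263158 − 0.500000) = -0.0394737.
Partial sum through k=1: 102.968.
k=2: B_{4}/(4)! × [f^{(3)}(38) − f^{(3)}(2)] = −1/720 × (3.64485e-05 − 0.250000) = 0.000347172.
Partial sum through k=2: 102.968.
k=3: B_{6}/(6)! × [f^{(5)}(38) − f^{(5)}(2)] = 1/30240 × (3.02896e-07 − 0.750000) = -2.48016e-05.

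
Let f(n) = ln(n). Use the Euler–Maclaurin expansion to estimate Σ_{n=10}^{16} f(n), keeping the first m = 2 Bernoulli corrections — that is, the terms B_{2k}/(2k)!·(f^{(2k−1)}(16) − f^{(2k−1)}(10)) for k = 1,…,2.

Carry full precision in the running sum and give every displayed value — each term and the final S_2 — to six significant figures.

S_2 ≈ 17.8700

The integral term ∫_10^16 ln(x) dx = 15.3356.
Endpoint term: (f(10) + f(16))/2 = (2.30259 + 2.77259)/2 = 2.53759.
Running total after boundary: 17.8732.
Correction k=1: B_{2}/2! · (f^{(1)}(16) − f^{(1)}(10)) = 1/12 · (0.0625000 − 0.100000) = -0.00312500.
Partial sum through k=1: 17.8700.
Correction k=2: B_{4}/4! · (f^{(3)}(16) − f^{(3)}(10)) = −1/720 · (0.000488281 − 0.00200000) = 2.09961e-06.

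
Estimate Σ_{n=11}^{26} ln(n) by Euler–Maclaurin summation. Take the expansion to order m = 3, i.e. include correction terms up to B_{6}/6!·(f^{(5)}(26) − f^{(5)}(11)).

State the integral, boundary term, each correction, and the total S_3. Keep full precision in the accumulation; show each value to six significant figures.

The integral term ∫_11^26 ln(x) dx = 43.3337.
Endpoint term: (f(11) + f(26))/2 = (2.39790 + 3.25810)/2 = 2.82800.
So far: 46.1617.
Correction k=1: B_{2}/2! · (f^{(1)}(26) − f^{(1)}(11)) = 1/12 · (0.0384615 − 0.0909091) = -0.00437063.
Partial sum through k=1: 46.1573.
Correction k=2: B_{4}/4! · (f^{(3)}(26) − f^{(3)}(11)) = −1/720 · (0.000113792 − 0.00150263) = 1.92894e-06.
Partial sum through k=2: 46.1573.
Correction k=3: B_{6}/6! · (f^{(5)}(26) − f^{(5)}(11)) = 1/30240 · (2.01997e-06 − 0.000149021) = -4.86115e-09.

S_3 ≈ 46.1573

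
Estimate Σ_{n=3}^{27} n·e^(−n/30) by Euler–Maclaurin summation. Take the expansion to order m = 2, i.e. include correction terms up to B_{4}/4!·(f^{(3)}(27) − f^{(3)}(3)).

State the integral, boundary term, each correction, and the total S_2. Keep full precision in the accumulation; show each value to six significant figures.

S_2 ≈ 207.336

Integral: ∫_3^27 x·e^(−x/30) dx = 200.555.
Boundary: ½(f(3) + f(27)) = ½(2.71451 + 10.9774) = 6.84595.
So far: 207.401.
k=1: B_{2}/(2)! × [f^{(1)}(27) − f^{(1)}(3)] = 1/12 × (0.0406570 − 0.814354) = -0.0644747.
Partial sum through k=1: 207.336.
k=2: B_{4}/(4)! × [f^{(3)}(27) − f^{(3)}(3)] = −1/720 × (0.000948663 − 0.00291559) = 2.73184e-06.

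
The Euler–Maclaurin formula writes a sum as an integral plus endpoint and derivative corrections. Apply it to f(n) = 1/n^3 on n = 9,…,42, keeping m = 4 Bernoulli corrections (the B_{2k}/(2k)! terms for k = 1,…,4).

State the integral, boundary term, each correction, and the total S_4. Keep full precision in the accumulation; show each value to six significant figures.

Integral: ∫_9^42 1/x^3 dx = 0.00588939.
Endpoint term: (f(9) + f(42))/2 = (0.00137174 + 1.34975e-05)/2 = 0.000692620.
Integral + boundary = 0.00658201.
Order-1 term: 1/12 · (-9.64104e-07 − (-0.000457247)) = 3.80236e-05.
Running total after k=1: 0.00662004.
Order-2 term: −1/720 · (-1.09309e-08 − (-0.000112901)) = -1.56791e-07.
Running total after k=2: 0.00661988.
Order-3 term: 1/30240 · (-2.60259e-10 − (-5.85410e-05)) = 1.93587e-09.
Running total after k=3: 0.00661988.
Order-4 term: −1/1209600 · (-1.06228e-11 − (-5.20365e-05)) = -4.30196e-11.

S_4 ≈ 0.00661988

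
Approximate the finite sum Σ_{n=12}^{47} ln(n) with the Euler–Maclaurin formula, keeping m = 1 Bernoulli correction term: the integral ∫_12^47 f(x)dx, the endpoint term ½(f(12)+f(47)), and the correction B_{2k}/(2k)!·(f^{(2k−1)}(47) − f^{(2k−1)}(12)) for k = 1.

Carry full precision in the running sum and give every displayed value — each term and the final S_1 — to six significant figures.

The integral term ∫_12^47 ln(x) dx = 116.138.
Boundary: ½(f(12) + f(47)) = ½(2.48491 + 3.85015) = 3.16753.
Running total after boundary: 119.306.
k=1: B_{2}/(2)! × [f^{(1)}(47) − f^{(1)}(12)] = 1/12 × (0.0212766 − 0.0833333) = -0.00517139.

S_1 ≈ 119.300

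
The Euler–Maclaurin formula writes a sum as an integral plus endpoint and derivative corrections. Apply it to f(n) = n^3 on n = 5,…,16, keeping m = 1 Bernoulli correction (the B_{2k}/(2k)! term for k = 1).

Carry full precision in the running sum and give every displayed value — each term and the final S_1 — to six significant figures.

S_1 ≈ 18396.0

The integral term ∫_5^16 x^3 dx = 16227.8.
½[f(5) + f(16)] = ½[125.000 + 4096.00] = 2110.50.
So far: 18338.2.
k=1: B_{2}/(2)! × [f^{(1)}(16) − f^{(1)}(5)] = 1/12 × (768.000 − 75.0000) = 57.7500.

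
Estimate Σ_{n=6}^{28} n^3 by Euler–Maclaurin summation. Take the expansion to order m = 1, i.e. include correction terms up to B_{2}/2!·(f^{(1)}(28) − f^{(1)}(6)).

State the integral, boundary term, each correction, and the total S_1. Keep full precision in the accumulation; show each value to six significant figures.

Integral: ∫_6^28 x^3 dx = 153340.
½[f(6) + f(28)] = ½[216.000 + 21952.0] = 11084.0.
So far: 164424.
Correction k=1: B_{2}/2! · (f^{(1)}(28) − f^{(1)}(6)) = 1/12 · (2352.00 − 108.000) = 187.000.

S_1 ≈ 164611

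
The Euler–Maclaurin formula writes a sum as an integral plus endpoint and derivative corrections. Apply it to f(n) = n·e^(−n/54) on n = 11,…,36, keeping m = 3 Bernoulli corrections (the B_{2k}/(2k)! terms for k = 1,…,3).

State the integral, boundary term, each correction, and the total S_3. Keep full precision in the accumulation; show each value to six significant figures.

S_3 ≈ 381.602

The integral term ∫_11^36 x·e^(−x/54) dx = 367.914.
Endpoint term: (f(11) + f(36))/2 = (8.97274 + 18.4830)/2 = 13.7279.
Integral + boundary = 381.642.
Correction k=1: B_{2}/2! · (f^{(1)}(36) − f^{(1)}(11)) = 1/12 · (0.171139 − 0.649542) = -0.0398669.
After k=1: 381.602.
Correction k=2: B_{4}/4! · (f^{(3)}(36) − f^{(3)}(11)) = −1/720 · (0.000410828 − 0.000782219) = 5.15821e-07.
After k=2: 381.602.
Correction k=3: B_{6}/6! · (f^{(5)}(36) − f^{(5)}(11)) = 1/30240 · (2.61648e-07 − 4.60112e-07) = -6.56296e-12.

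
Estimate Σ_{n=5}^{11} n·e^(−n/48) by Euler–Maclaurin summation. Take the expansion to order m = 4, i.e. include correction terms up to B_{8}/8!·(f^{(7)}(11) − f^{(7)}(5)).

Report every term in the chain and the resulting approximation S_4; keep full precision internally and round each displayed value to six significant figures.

S_4 ≈ 46.9501

Integral: ∫_5^11 x·e^(−x/48) dx = 40.3400.
Boundary: ½(f(5) + f(11)) = ½(4.50538 + 8.74716) = 6.62627.
Running total after boundary: 46.9663.
Correction k=1: B_{2}/2! · (f^{(1)}(11) − f^{(1)}(5)) = 1/12 · (0.612964 − 0.807213) = -0.0161875.
Running total after k=1: 46.9501.
Correction k=2: B_{4}/4! · (f^{(3)}(11) − f^{(3)}(5)) = −1/720 · (0.000956318 − 0.00113254) = 2.44748e-07.
Running total after k=2: 46.9501.
Correction k=3: B_{6}/6! · (f^{(5)}(11) − f^{(5)}(5)) = 1/30240 · (7.14667e-07 − 8.31041e-07) = -3.84837e-12.
Running total after k=3: 46.9501.
Correction k=4: B_{8}/8! · (f^{(7)}(11) − f^{(7)}(5)) = −1/1209600 · (4.40219e-10 − 5.08043e-10) = 5.60712e-17.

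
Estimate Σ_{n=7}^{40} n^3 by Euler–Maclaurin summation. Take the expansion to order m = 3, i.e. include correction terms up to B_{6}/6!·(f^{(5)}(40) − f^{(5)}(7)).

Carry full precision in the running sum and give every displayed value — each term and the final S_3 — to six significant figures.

The integral term ∫_7^40 x^3 dx = 639400.
½[f(7) + f(40)] = ½[343.000 + 64000.0] = 32171.5.
Integral + boundary = 671571.
k=1: B_{2}/(2)! × [f^{(1)}(40) − f^{(1)}(7)] = 1/12 × (4800.00 − 147.000) = 387.750.
Running total after k=1: 671959.
k=2: B_{4}/(4)! × [f^{(3)}(40) − f^{(3)}(7)] = −1/720 × (6.00000 − 6.00000) = 0.00000.
Running total after k=2: 671959.
k=3: B_{6}/(6)! × [f^{(5)}(40) − f^{(5)}(7)] = 1/30240 × (0.00000 − 0.00000) = 0.00000.

S_3 ≈ 671959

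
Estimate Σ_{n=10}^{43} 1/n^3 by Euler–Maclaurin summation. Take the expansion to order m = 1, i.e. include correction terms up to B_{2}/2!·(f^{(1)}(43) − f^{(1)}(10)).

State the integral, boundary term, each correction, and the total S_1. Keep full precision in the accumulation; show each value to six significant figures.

∫_10^43 1/x^3 dx evaluates to 0.00472958.
Endpoint term: (f(10) + f(43))/2 = (0.00100000 + 1.25775e-05)/2 = 0.000506289.
Running total after boundary: 0.00523587.
Order-1 term: 1/12 · (-8.77501e-07 − (-0.000300000)) = 2.49269e-05.

S_1 ≈ 0.00526080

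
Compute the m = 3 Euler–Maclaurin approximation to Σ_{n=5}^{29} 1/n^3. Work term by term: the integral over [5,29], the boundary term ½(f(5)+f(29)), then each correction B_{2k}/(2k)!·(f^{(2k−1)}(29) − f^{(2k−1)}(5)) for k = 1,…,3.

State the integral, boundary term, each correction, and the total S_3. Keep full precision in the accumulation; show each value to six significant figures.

S_3 ≈ 0.0238205

∫_5^29 1/x^3 dx evaluates to 0.0194055.
Endpoint term: (f(5) + f(29))/2 = (0.00800000 + 4.10021e-05)/2 = 0.00402050.
Integral + boundary = 0.0234260.
Order-1 term: 1/12 · (-4.24160e-06 − (-0.00480000)) = 0.000399647.
After k=1: 0.0238256.
Order-2 term: −1/720 · (-1.00870e-07 − (-0.00384000)) = -5.33319e-06.
After k=2: 0.0238203.
Order-3 term: 1/30240 · (-5.03752e-09 − (-0.00645120)) = 2.13333e-07.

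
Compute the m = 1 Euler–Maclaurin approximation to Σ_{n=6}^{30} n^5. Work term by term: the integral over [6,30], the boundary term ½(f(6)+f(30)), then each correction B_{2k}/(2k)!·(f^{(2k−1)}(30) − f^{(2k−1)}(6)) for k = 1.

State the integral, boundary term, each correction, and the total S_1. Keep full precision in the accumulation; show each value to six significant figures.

Integral: ∫_6^30 x^5 dx = 1.21492e+08.
Boundary: ½(f(6) + f(30)) = ½(7776.00 + 2.43000e+07) = 1.21539e+07.
Integral + boundary = 1.33646e+08.
k=1: B_{2}/(2)! × [f^{(1)}(30) − f^{(1)}(6)] = 1/12 × (4.05000e+06 − 6480.00) = 336960.

S_1 ≈ 1.33983e+08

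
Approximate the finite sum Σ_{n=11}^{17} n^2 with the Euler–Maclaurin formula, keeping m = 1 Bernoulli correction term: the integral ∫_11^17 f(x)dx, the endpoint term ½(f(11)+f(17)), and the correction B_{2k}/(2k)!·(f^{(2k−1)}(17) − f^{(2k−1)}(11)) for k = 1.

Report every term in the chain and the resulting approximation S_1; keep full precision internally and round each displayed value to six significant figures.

S_1 ≈ 1400.00

∫_11^17 x^2 dx evaluates to 1194.00.
½[f(11) + f(17)] = ½[121.000 + 289.000] = 205.000.
So far: 1399.00.
Order-1 term: 1/12 · (34.0000 − 22.0000) = 1.00000.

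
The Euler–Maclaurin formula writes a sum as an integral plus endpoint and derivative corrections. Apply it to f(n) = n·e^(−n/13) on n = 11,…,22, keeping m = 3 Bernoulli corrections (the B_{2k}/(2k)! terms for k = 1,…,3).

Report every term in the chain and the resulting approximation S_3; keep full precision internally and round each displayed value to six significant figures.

S_3 ≈ 54.4732

∫_11^22 x·e^(−x/13) dx evaluates to 50.1045.
Endpoint term: (f(11) + f(22))/2 = (4.71968 + 4.05007)/2 = 4.38488.
Running total after boundary: 54.4894.
Correction k=1: B_{2}/2! · (f^{(1)}(22) − f^{(1)}(11)) = 1/12 · (-0.127450 − 0.0660095) = -0.0161216.
Running total after k=1: 54.4732.
Correction k=2: B_{4}/4! · (f^{(3)}(22) − f^{(3)}(11)) = −1/720 · (0.00142449 − 0.00546825) = 5.61633e-06.
Running total after k=2: 54.4732.
Correction k=3: B_{6}/6! · (f^{(5)}(22) − f^{(5)}(11)) = 1/30240 · (2.13202e-05 − 6.24018e-05) = -1.35852e-09.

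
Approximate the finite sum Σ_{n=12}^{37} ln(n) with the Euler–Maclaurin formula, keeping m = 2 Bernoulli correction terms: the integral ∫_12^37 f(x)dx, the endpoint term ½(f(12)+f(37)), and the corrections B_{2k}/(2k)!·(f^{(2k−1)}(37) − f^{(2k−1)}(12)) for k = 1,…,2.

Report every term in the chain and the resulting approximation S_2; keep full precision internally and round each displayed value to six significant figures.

Integral: ∫_12^37 ln(x) dx = 78.7851.
Endpoint term: (f(12) + f(37))/2 = (2.48491 + 3.61092)/2 = 3.04791.
So far: 81.8330.
Order-1 term: 1/12 · (0.0270270 − 0.0833333) = -0.00469219.
After k=1: 81.8283.
Order-2 term: −1/720 · (3.94843e-05 − 0.00115741) = 1.55267e-06.

S_2 ≈ 81.8283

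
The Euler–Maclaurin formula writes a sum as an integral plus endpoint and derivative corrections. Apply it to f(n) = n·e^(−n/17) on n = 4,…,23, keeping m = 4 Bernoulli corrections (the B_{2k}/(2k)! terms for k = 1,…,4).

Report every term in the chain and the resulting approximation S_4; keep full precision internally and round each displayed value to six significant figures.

S_4 ≈ 110.880

The integral term ∫_4^23 x·e^(−x/17) dx = 106.385.
Endpoint term: (f(4) + f(23))/2 = (3.16135 + 5.94501)/2 = 4.55318.
Integral + boundary = 110.938.
k=1: B_{2}/(2)! × [f^{(1)}(23) − f^{(1)}(4)] = 1/12 × (-0.0912279 − 0.604376) = -0.0579670.
Running total after k=1: 110.880.
k=2: B_{4}/(4)! × [f^{(3)}(23) − f^{(3)}(4)] = −1/720 × (0.00147311 − 0.00756074) = 8.45503e-06.
Running total after k=2: 110.880.
k=3: B_{6}/(6)! × [f^{(5)}(23) − f^{(5)}(4)] = 1/30240 × (1.12868e-05 − 4.50872e-05) = -1.11774e-09.
Running total after k=3: 110.880.
k=4: B_{8}/(8)! × [f^{(7)}(23) − f^{(7)}(4)] = −1/1209600 × (6.04719e-08 − 2.21497e-07) = 1.33123e-13.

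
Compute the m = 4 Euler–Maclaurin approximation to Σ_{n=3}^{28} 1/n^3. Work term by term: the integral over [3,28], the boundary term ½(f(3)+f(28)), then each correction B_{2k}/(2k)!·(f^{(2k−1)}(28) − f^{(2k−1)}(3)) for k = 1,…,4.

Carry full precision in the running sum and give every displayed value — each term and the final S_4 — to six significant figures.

The integral term ∫_3^28 1/x^3 dx = 0.0549178.
½[f(3) + f(28)] = ½[0.0370370 + 4.55539e-05] = 0.0185413.
So far: 0.0734591.
k=1: B_{2}/(2)! × [f^{(1)}(28) − f^{(1)}(3)] = 1/12 × (-4.88078e-06 − (-0.0370370)) = 0.00308601.
Running total after k=1: 0.0765451.
k=2: B_{4}/(4)! × [f^{(3)}(28) − f^{(3)}(3)] = −1/720 × (-1.24510e-07 − (-0.0823045)) = -0.000114312.
Running total after k=2: 0.0764308.
k=3: B_{6}/(6)! × [f^{(5)}(28) − f^{(5)}(3)] = 1/30240 × (-6.67016e-09 − (-0.384088)) = 1.27013e-05.
Running total after k=3: 0.0764435.
k=4: B_{8}/(8)! × [f^{(7)}(28) − f^{(7)}(3)] = −1/1209600 × (-6.12566e-10 − (-3.07270)) = -2.54026e-06.

S_4 ≈ 0.0764410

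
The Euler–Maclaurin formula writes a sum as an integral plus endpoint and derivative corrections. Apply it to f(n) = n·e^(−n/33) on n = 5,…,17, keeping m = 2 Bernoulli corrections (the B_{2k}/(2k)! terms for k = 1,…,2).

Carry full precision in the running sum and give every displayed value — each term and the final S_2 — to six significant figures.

S_2 ≈ 99.1569

Integral: ∫_5^17 x·e^(−x/33) dx = 91.9671.
Boundary: ½(f(5) + f(17)) = ½(4.29702 + 10.1560) = 7.22650.
So far: 99.1936.
k=1: B_{2}/(2)! × [f^{(1)}(17) − f^{(1)}(5)] = 1/12 × (0.289653 − 0.729192) = -0.0366282.
After k=1: 99.1569.
k=2: B_{4}/(4)! × [f^{(3)}(17) − f^{(3)}(5)] = −1/720 × (0.00136315 − 0.00224794) = 1.22886e-06.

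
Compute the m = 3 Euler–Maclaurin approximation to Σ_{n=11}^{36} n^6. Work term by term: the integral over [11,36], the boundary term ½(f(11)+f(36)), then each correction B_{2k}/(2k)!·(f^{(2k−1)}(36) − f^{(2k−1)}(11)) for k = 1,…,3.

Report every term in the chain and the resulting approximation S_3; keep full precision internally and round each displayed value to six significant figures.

Integral: ∫_11^36 x^6 dx = 1.11921e+10.
Boundary: ½(f(11) + f(36)) = ½(1.77156e+06 + 2.17678e+09) = 1.08928e+09.
Running total after boundary: 1.22814e+10.
k=1: B_{2}/(2)! × [f^{(1)}(36) − f^{(1)}(11)] = 1/12 × (3.62797e+08 − 966306) = 3.01526e+07.
Running total after k=1: 1.23115e+10.
k=2: B_{4}/(4)! × [f^{(3)}(36) − f^{(3)}(11)] = −1/720 × (5.59872e+06 − 159720) = -7554.17.
Running total after k=2: 1.23115e+10.
k=3: B_{6}/(6)! × [f^{(5)}(36) − f^{(5)}(11)] = 1/30240 × (25920.0 − 7920.00) = 0.595238.

S_3 ≈ 1.23115e+10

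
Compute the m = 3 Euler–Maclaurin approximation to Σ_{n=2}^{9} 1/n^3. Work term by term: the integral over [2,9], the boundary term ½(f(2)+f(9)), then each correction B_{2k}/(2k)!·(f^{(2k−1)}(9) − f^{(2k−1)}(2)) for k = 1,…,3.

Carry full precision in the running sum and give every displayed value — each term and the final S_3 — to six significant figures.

S_3 ≈ 0.196624

∫_2^9 1/x^3 dx evaluates to 0.118827.
Endpoint term: (f(2) + f(9))/2 = (0.125000 + 0.00137174)/2 = 0.0631859.
Running total after boundary: 0.182013.
k=1: B_{2}/(2)! × [f^{(1)}(9) − f^{(1)}(2)] = 1/12 × (-0.000457247 − (-0.187500)) = 0.0155869.
After k=1: 0.197600.
k=2: B_{4}/(4)! × [f^{(3)}(9) − f^{(3)}(2)] = −1/720 × (-0.000112901 − (-0.937500)) = -0.00130193.
After k=2: 0.196298.
k=3: B_{6}/(6)! × [f^{(5)}(9) − f^{(5)}(2)] = 1/30240 × (-5.85410e-05 − (-9.84375)) = 0.000325519.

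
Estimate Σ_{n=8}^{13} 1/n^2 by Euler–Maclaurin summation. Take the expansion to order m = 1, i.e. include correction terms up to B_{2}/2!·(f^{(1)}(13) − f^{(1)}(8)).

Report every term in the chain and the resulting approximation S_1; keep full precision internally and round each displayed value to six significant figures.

∫_8^13 1/x^2 dx evaluates to 0.0480769.
Boundary: ½(f(8) + f(13)) = ½(0.0156250 + 0.00591716) = 0.0107711.
Running total after boundary: 0.0588480.
Correction k=1: B_{2}/2! · (f^{(1)}(13) − f^{(1)}(8)) = 1/12 · (-0.000910332 − (-0.00390625)) = 0.000249660.

S_1 ≈ 0.0590977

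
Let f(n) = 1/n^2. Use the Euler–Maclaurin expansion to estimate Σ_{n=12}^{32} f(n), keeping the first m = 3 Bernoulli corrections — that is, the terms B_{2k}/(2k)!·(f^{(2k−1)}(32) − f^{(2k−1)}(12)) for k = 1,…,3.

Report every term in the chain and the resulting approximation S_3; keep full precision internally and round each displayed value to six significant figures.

S_3 ≈ 0.0561351

∫_12^32 1/x^2 dx evaluates to 0.0520833.
Endpoint term: (f(12) + f(32))/2 = (0.00694444 + 0.000976562)/2 = 0.00396050.
So far: 0.0560438.
k=1: B_{2}/(2)! × [f^{(1)}(32) − f^{(1)}(12)] = 1/12 × (-6.10352e-05 − (-0.00115741)) = 9.13644e-05.
Partial sum through k=1: 0.0561352.
k=2: B_{4}/(4)! × [f^{(3)}(32) − f^{(3)}(12)] = −1/720 × (-7.15256e-07 − (-9.64506e-05)) = -1.32966e-07.
Partial sum through k=2: 0.0561351.
k=3: B_{6}/(6)! × [f^{(5)}(32) − f^{(5)}(12)] = 1/30240 × (-2.09548e-08 − (-2.00939e-05)) = 6.63787e-10.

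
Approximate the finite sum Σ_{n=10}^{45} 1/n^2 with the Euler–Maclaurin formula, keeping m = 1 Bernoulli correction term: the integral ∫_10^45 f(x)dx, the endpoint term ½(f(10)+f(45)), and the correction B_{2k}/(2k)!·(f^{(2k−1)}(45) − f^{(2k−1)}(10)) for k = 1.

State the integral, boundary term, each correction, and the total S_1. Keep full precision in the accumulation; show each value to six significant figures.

S_1 ≈ 0.0831895

Integral: ∫_10^45 1/x^2 dx = 0.0777778.
½[f(10) + f(45)] = ½[0.0100000 + 0.000493827] = 0.00524691.
Running total after boundary: 0.0830247.
Correction k=1: B_{2}/2! · (f^{(1)}(45) − f^{(1)}(10)) = 1/12 · (-2.19479e-05 − (-0.00200000)) = 0.000164838.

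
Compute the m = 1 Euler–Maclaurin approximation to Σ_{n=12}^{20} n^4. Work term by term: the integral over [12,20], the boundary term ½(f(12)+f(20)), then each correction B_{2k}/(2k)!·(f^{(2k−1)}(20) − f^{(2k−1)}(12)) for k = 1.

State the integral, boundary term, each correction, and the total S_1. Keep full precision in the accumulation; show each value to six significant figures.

∫_12^20 x^4 dx evaluates to 590234.
½[f(12) + f(20)] = ½[20736.0 + 160000] = 90368.0.
Running total after boundary: 680602.
Correction k=1: B_{2}/2! · (f^{(1)}(20) − f^{(1)}(12)) = 1/12 · (32000.0 − 6912.00) = 2090.67.

S_1 ≈ 682692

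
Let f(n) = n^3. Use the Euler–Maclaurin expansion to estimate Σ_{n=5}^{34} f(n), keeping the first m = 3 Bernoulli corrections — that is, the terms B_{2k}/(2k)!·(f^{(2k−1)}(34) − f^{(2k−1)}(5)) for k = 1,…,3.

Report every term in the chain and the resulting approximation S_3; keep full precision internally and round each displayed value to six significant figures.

S_3 ≈ 353925

∫_5^34 x^3 dx evaluates to 333928.
Boundary: ½(f(5) + f(34)) = ½(125.000 + 39304.0) = 19714.5.
Integral + boundary = 353642.
Order-1 term: 1/12 · (3468.00 − 75.0000) = 282.750.
Partial sum through k=1: 353925.
Order-2 term: −1/720 · (6.00000 − 6.00000) = 0.00000.
Partial sum through k=2: 353925.
Order-3 term: 1/30240 · (0.00000 − 0.00000) = 0.00000.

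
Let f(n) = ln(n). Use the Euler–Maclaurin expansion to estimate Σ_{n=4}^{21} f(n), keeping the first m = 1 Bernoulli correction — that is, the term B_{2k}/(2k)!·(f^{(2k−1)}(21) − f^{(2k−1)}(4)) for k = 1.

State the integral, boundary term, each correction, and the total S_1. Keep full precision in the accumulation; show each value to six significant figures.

The integral term ∫_4^21 ln(x) dx = 41.3898.
Boundary: ½(f(4) + f(21)) = ½(1.38629 + 3.04452) = 2.21541.
Running total after boundary: 43.6052.
k=1: B_{2}/(2)! × [f^{(1)}(21) − f^{(1)}(4)] = 1/12 × (0.0476190 − 0.250000) = -0.0168651.

S_1 ≈ 43.5883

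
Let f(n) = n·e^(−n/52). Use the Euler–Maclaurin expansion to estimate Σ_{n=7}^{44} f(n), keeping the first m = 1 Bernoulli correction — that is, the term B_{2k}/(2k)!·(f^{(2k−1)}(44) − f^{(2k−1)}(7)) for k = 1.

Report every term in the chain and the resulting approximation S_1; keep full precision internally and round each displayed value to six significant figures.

The integral term ∫_7^44 x·e^(−x/52) dx = 539.714.
Endpoint term: (f(7) + f(44))/2 = (6.11836 + 18.8787)/2 = 12.4985.
Integral + boundary = 552.213.
Order-1 term: 1/12 · (0.0660095 − 0.756391) = -0.0575318.

S_1 ≈ 552.155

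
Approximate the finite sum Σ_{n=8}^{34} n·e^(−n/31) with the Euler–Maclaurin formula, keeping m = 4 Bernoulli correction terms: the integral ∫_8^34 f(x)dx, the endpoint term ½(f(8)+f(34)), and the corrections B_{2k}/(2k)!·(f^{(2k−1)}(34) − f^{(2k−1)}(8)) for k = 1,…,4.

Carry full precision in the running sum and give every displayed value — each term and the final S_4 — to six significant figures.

The integral term ∫_8^34 x·e^(−x/31) dx = 261.105.
½[f(8) + f(34)] = ½[6.18036 + 11.3542] = 8.76727.
Integral + boundary = 269.872.
k=1: B_{2}/(2)! × [f^{(1)}(34) − f^{(1)}(8)] = 1/12 × (-0.0323174 − 0.573179) = -0.0504580.
After k=1: 269.822.
k=2: B_{4}/(4)! × [f^{(3)}(34) − f^{(3)}(8)] = −1/720 × (0.000661369 − 0.00220423) = 2.14287e-06.
After k=2: 269.822.
k=3: B_{6}/(6)! × [f^{(5)}(34) − f^{(5)}(8)] = 1/30240 × (1.41141e-06 − 3.96673e-06) = -8.45013e-11.
After k=3: 269.822.
k=4: B_{8}/(8)! × [f^{(7)}(34) − f^{(7)}(8)] = −1/1209600 × (2.22124e-09 − 5.86865e-09) = 3.01538e-15.

S_4 ≈ 269.822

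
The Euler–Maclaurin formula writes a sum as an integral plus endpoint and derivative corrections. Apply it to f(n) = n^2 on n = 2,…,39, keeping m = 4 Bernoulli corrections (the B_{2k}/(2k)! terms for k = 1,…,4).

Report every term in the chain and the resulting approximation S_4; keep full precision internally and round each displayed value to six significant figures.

Integral: ∫_2^39 x^2 dx = 19770.3.
½[f(2) + f(39)] = ½[4.00000 + 1521.00] = 762.500.
Running total after boundary: 20532.8.
Correction k=1: B_{2}/2! · (f^{(1)}(39) − f^{(1)}(2)) = 1/12 · (78.0000 − 4.00000) = 6.16667.
Running total after k=1: 20539.0.
Correction k=2: B_{4}/4! · (f^{(3)}(39) − f^{(3)}(2)) = −1/720 · (0.00000 − 0.00000) = 0.00000.
Running total after k=2: 20539.0.
Correction k=3: B_{6}/6! · (f^{(5)}(39) − f^{(5)}(2)) = 1/30240 · (0.00000 − 0.00000) = 0.00000.
Running total after k=3: 20539.0.
Correction k=4: B_{8}/8! · (f^{(7)}(39) − f^{(7)}(2)) = −1/1209600 · (0.00000 − 0.00000) = 0.00000.

S_4 ≈ 20539.0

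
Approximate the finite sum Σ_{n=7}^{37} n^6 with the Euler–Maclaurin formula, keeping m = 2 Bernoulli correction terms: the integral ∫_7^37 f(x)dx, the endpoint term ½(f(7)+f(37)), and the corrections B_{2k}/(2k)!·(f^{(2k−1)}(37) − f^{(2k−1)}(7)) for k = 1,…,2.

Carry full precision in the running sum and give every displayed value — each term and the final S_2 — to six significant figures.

S_2 ≈ 1.48792e+10

Integral: ∫_7^37 x^6 dx = 1.35616e+10.
½[f(7) + f(37)] = ½[117649 + 2.56573e+09] = 1.28292e+09.
So far: 1.48445e+10.
Correction k=1: B_{2}/2! · (f^{(1)}(37) − f^{(1)}(7)) = 1/12 · (4.16064e+08 − 100842) = 3.46636e+07.
Partial sum through k=1: 1.48792e+10.
Correction k=2: B_{4}/4! · (f^{(3)}(37) − f^{(3)}(7)) = −1/720 · (6.07836e+06 − 41160.0) = -8385.00.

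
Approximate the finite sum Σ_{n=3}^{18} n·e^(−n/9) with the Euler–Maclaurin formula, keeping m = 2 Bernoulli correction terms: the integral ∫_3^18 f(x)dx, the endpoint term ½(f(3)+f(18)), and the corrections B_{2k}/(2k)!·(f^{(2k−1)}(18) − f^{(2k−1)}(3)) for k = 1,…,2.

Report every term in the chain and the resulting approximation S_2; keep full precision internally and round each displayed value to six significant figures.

The integral term ∫_3^18 x·e^(−x/9) dx = 44.4989.
Endpoint term: (f(3) + f(18))/2 = (2.14959 + 2.43604)/2 = 2.29281.
So far: 46.7917.
Order-1 term: 1/12 · (-0.135335 − 0.477688) = -0.0510852.
Partial sum through k=1: 46.7406.
Order-2 term: −1/720 · (0.00167081 − 0.0235895) = 3.04426e-05.

S_2 ≈ 46.7407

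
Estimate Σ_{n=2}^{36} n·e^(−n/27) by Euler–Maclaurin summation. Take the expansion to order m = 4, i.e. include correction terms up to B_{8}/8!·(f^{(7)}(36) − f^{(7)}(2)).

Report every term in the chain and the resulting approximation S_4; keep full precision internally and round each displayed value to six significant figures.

∫_2^36 x·e^(−x/27) dx evaluates to 278.717.
Boundary: ½(f(2) + f(36)) = ½(1.85721 + 9.48950) = 5.67335.
Integral + boundary = 284.391.
k=1: B_{2}/(2)! × [f^{(1)}(36) − f^{(1)}(2)] = 1/12 × (-0.0878657 − 0.859818) = -0.0789736.
Running total after k=1: 284.312.
k=2: B_{4}/(4)! × [f^{(3)}(36) − f^{(3)}(2)] = −1/720 × (0.000602645 − 0.00372706) = 4.33946e-06.
Running total after k=2: 284.312.
k=3: B_{6}/(6)! × [f^{(5)}(36) − f^{(5)}(2)] = 1/30240 × (1.81868e-06 − 8.60722e-06) = -2.24489e-10.
Running total after k=3: 284.312.
k=4: B_{8}/(8)! × [f^{(7)}(36) − f^{(7)}(2)] = −1/1209600 × (3.85554e-09 − 1.66007e-08) = 1.05366e-14.

S_4 ≈ 284.312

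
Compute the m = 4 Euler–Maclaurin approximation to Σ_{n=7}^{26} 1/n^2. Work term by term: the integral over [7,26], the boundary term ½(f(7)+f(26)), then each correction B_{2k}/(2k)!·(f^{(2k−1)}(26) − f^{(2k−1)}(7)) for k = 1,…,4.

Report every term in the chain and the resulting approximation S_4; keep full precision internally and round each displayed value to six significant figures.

Integral: ∫_7^26 1/x^2 dx = 0.104396.
Boundary: ½(f(7) + f(26)) = ½(0.0204082 + 0.00147929) = 0.0109437.
Integral + boundary = 0.115339.
Correction k=1: B_{2}/2! · (f^{(1)}(26) − f^{(1)}(7)) = 1/12 · (-0.000113792 − (-0.00583090)) = 0.000476426.
Partial sum through k=1: 0.115816.
Correction k=2: B_{4}/4! · (f^{(3)}(26) − f^{(3)}(7)) = −1/720 · (-2.01997e-06 − (-0.00142798)) = -1.98050e-06.
Partial sum through k=2: 0.115814.
Correction k=3: B_{6}/6! · (f^{(5)}(26) − f^{(5)}(7)) = 1/30240 · (-8.96436e-08 − (-0.000874271)) = 2.89081e-08.
Partial sum through k=3: 0.115814.
Correction k=4: B_{8}/8! · (f^{(7)}(26) − f^{(7)}(7)) = −1/1209600 · (-7.42609e-09 − (-0.000999167)) = -8.26025e-10.

S_4 ≈ 0.115814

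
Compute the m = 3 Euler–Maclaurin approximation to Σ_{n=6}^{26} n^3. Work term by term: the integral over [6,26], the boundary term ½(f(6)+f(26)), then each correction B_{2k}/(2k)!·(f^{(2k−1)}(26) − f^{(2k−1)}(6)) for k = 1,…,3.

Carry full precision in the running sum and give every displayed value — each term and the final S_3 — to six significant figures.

Integral: ∫_6^26 x^3 dx = 113920.
Endpoint term: (f(6) + f(26))/2 = (216.000 + 17576.0)/2 = 8896.00.
Running total after boundary: 122816.
Correction k=1: B_{2}/2! · (f^{(1)}(26) − f^{(1)}(6)) = 1/12 · (2028.00 − 108.000) = 160.000.
Partial sum through k=1: 122976.
Correction k=2: B_{4}/4! · (f^{(3)}(26) − f^{(3)}(6)) = −1/720 · (6.00000 − 6.00000) = 0.00000.
Partial sum through k=2: 122976.
Correction k=3: B_{6}/6! · (f^{(5)}(26) − f^{(5)}(6)) = 1/30240 · (0.00000 − 0.00000) = 0.00000.

S_3 ≈ 122976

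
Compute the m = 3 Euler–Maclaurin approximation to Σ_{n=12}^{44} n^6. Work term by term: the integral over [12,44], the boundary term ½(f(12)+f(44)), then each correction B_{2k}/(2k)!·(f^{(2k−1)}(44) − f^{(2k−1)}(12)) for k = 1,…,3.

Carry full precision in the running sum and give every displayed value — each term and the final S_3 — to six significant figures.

S_3 ≈ 4.93180e+10

Integral: ∫_12^44 x^6 dx = 4.56060e+10.
½[f(12) + f(44)] = ½[2.98598e+06 + 7.25631e+09] = 3.62965e+09.
Running total after boundary: 4.92356e+10.
Correction k=1: B_{2}/2! · (f^{(1)}(44) − f^{(1)}(12)) = 1/12 · (9.89497e+08 − 1.49299e+06) = 8.23337e+07.
Running total after k=1: 4.93180e+10.
Correction k=2: B_{4}/4! · (f^{(3)}(44) − f^{(3)}(12)) = −1/720 · (1.02221e+07 − 207360) = -13909.3.
Running total after k=2: 4.93180e+10.
Correction k=3: B_{6}/6! · (f^{(5)}(44) − f^{(5)}(12)) = 1/30240 · (31680.0 − 8640.00) = 0.761905.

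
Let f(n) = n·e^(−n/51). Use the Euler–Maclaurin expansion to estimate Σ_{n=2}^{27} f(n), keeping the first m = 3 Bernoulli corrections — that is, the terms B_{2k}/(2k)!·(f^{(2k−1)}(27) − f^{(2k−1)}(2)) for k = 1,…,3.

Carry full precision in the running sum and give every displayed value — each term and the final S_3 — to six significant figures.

S_3 ≈ 265.062

Integral: ∫_2^27 x·e^(−x/51) dx = 256.203.
Boundary: ½(f(2) + f(27)) = ½(1.92309 + 15.9017) = 8.91239.
Running total after boundary: 265.116.
k=1: B_{2}/(2)! × [f^{(1)}(27) − f^{(1)}(2)] = 1/12 × (0.277154 − 0.923836) = -0.0538902.
Running total after k=1: 265.062.
k=2: B_{4}/(4)! × [f^{(3)}(27) − f^{(3)}(2)] = −1/720 × (0.000559422 − 0.00109455) = 7.43232e-07.
Running total after k=2: 265.062.
k=3: B_{6}/(6)! × [f^{(5)}(27) − f^{(5)}(2)] = 1/30240 × (3.89192e-07 − 7.05080e-07) = -1.04461e-11.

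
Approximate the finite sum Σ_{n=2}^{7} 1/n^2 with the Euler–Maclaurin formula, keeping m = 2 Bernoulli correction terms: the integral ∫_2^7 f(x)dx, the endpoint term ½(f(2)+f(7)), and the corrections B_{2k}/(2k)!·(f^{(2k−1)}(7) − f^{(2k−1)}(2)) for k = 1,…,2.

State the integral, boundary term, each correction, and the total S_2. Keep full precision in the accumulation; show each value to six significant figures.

S_2 ≈ 0.511655

Integral: ∫_2^7 1/x^2 dx = 0.357143.
½[f(2) + f(7)] = ½[0.250000 + 0.0204082] = 0.135204.
So far: 0.492347.
k=1: B_{2}/(2)! × [f^{(1)}(7) − f^{(1)}(2)] = 1/12 × (-0.00583090 − (-0.250000)) = 0.0203474.
After k=1: 0.512694.
k=2: B_{4}/(4)! × [f^{(3)}(7) − f^{(3)}(2)] = −1/720 × (-0.00142798 − (-0.750000)) = -0.00103968.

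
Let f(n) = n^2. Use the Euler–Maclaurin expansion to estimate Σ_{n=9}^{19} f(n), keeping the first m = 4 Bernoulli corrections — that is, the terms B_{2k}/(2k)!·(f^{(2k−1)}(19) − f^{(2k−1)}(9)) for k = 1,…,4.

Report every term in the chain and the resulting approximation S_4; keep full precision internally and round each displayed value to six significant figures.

∫_9^19 x^2 dx evaluates to 2043.33.
½[f(9) + f(19)] = ½[81.0000 + 361.000] = 221.000.
So far: 2264.33.
k=1: B_{2}/(2)! × [f^{(1)}(19) − f^{(1)}(9)] = 1/12 × (38.0000 − 18.0000) = 1.66667.
Partial sum through k=1: 2266.00.
k=2: B_{4}/(4)! × [f^{(3)}(19) − f^{(3)}(9)] = −1/720 × (0.00000 − 0.00000) = 0.00000.
Partial sum through k=2: 2266.00.
k=3: B_{6}/(6)! × [f^{(5)}(19) − f^{(5)}(9)] = 1/30240 × (0.00000 − 0.00000) = 0.00000.
Partial sum through k=3: 2266.00.
k=4: B_{8}/(8)! × [f^{(7)}(19) − f^{(7)}(9)] = −1/1209600 × (0.00000 − 0.00000) = 0.00000.

S_4 ≈ 2266.00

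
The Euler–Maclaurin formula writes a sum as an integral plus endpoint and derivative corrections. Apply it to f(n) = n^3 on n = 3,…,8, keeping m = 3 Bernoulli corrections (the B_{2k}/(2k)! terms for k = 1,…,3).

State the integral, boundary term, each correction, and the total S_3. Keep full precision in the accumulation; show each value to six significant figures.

S_3 ≈ 1287.00

∫_3^8 x^3 dx evaluates to 1003.75.
Endpoint term: (f(3) + f(8))/2 = (27.0000 + 512.000)/2 = 269.500.
So far: 1273.25.
k=1: B_{2}/(2)! × [f^{(1)}(8) − f^{(1)}(3)] = 1/12 × (192.000 − 27.0000) = 13.7500.
Partial sum through k=1: 1287.00.
k=2: B_{4}/(4)! × [f^{(3)}(8) − f^{(3)}(3)] = −1/720 × (6.00000 − 6.00000) = 0.00000.
Partial sum through k=2: 1287.00.
k=3: B_{6}/(6)! × [f^{(5)}(8) − f^{(5)}(3)] = 1/30240 × (0.00000 − 0.00000) = 0.00000.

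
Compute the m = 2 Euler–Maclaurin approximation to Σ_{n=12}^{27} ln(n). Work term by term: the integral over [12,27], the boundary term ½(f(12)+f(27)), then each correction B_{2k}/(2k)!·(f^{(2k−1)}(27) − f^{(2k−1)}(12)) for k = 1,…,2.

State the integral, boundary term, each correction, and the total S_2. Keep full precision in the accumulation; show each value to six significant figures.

∫_12^27 ln(x) dx evaluates to 44.1687.
Boundary: ½(f(12) + f(27)) = ½(2.48491 + 3.29584) = 2.89037.
So far: 47.0591.
k=1: B_{2}/(2)! × [f^{(1)}(27) − f^{(1)}(12)] = 1/12 × (0.0370370 − 0.0833333) = -0.00385802.
Running total after k=1: 47.0552.
k=2: B_{4}/(4)! × [f^{(3)}(27) − f^{(3)}(12)] = −1/720 × (0.000101611 − 0.00115741) = 1.46638e-06.

S_2 ≈ 47.0552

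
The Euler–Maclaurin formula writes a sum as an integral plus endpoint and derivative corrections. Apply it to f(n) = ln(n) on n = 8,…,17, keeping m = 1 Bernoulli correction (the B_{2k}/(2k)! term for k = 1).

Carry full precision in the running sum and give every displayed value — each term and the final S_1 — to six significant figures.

∫_8^17 ln(x) dx evaluates to 22.5291.
½[f(8) + f(17)] = ½[2.07944 + 2.83321] = 2.45633.
Running total after boundary: 24.9854.
Correction k=1: B_{2}/2! · (f^{(1)}(17) − f^{(1)}(8)) = 1/12 · (0.0588235 − 0.125000) = -0.00551471.

S_1 ≈ 24.9799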